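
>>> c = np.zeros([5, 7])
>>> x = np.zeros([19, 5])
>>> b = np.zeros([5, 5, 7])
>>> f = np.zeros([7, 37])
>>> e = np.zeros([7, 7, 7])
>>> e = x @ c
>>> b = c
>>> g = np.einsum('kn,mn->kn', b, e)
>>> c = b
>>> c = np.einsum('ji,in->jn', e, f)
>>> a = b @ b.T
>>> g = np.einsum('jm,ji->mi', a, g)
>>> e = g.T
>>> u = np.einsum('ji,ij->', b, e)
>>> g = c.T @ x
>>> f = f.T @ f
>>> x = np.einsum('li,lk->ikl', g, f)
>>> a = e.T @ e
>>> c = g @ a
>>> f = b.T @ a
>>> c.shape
(37, 5)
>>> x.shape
(5, 37, 37)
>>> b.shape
(5, 7)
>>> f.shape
(7, 5)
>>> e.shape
(7, 5)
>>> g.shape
(37, 5)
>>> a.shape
(5, 5)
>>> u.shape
()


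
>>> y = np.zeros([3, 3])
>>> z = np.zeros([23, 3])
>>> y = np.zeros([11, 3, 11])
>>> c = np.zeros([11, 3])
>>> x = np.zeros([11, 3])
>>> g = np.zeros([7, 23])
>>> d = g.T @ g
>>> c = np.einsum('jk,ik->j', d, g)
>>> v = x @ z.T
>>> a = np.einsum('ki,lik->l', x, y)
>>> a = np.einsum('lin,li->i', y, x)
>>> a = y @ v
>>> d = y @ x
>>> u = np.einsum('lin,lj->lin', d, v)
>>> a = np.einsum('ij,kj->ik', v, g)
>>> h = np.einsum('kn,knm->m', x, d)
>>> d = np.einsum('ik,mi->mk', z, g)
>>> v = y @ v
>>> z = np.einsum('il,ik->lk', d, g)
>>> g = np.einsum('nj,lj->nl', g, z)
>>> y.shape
(11, 3, 11)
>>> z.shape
(3, 23)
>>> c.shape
(23,)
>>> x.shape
(11, 3)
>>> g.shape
(7, 3)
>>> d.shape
(7, 3)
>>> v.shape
(11, 3, 23)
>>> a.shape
(11, 7)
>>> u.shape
(11, 3, 3)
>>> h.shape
(3,)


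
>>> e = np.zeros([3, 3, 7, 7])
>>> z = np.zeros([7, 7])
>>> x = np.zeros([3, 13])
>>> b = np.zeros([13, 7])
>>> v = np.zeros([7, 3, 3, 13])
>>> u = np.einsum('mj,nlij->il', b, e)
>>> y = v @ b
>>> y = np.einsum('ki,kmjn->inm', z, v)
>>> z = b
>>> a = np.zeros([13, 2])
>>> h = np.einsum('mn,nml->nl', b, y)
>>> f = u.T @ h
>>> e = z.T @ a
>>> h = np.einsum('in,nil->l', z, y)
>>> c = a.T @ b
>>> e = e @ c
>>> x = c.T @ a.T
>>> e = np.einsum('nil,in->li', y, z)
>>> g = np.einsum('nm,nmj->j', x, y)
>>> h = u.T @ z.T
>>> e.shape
(3, 13)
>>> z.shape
(13, 7)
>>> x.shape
(7, 13)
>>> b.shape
(13, 7)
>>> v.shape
(7, 3, 3, 13)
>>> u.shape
(7, 3)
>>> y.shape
(7, 13, 3)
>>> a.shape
(13, 2)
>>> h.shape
(3, 13)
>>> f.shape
(3, 3)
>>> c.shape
(2, 7)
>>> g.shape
(3,)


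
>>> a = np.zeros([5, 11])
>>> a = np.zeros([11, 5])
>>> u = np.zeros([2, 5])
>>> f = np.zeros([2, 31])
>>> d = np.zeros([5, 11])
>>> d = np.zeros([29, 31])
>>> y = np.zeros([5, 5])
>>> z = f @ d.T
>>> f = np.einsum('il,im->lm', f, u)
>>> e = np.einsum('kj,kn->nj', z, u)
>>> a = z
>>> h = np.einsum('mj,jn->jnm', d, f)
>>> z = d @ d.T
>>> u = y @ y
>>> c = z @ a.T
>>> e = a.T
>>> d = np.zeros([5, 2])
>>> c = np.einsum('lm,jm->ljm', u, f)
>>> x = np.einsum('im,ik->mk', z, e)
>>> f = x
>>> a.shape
(2, 29)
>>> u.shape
(5, 5)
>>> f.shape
(29, 2)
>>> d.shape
(5, 2)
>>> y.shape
(5, 5)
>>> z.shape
(29, 29)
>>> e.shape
(29, 2)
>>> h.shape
(31, 5, 29)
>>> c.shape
(5, 31, 5)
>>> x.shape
(29, 2)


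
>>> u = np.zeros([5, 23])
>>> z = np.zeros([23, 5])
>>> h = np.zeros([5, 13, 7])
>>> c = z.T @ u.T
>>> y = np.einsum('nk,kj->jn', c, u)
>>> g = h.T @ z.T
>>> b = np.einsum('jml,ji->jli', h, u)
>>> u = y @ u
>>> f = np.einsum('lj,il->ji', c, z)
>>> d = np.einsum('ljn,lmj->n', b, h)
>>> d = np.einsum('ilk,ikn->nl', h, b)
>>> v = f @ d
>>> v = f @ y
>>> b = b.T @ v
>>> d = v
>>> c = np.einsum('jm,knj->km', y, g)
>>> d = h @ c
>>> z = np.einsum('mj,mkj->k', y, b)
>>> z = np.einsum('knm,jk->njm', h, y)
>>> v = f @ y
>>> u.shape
(23, 23)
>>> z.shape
(13, 23, 7)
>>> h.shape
(5, 13, 7)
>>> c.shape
(7, 5)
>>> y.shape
(23, 5)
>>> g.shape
(7, 13, 23)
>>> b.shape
(23, 7, 5)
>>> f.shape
(5, 23)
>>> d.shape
(5, 13, 5)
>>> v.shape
(5, 5)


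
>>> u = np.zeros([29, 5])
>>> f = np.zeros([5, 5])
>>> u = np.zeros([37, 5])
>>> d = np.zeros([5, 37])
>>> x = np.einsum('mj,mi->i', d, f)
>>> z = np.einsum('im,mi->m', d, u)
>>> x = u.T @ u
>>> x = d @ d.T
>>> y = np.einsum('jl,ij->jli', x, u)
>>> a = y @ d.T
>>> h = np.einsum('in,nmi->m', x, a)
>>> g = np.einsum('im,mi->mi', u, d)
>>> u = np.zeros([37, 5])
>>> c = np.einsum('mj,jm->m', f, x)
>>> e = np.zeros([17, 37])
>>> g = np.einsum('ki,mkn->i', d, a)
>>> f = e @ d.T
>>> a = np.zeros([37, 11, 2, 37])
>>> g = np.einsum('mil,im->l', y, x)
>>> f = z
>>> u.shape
(37, 5)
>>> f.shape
(37,)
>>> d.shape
(5, 37)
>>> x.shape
(5, 5)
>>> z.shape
(37,)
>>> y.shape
(5, 5, 37)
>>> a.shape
(37, 11, 2, 37)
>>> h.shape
(5,)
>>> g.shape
(37,)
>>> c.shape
(5,)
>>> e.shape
(17, 37)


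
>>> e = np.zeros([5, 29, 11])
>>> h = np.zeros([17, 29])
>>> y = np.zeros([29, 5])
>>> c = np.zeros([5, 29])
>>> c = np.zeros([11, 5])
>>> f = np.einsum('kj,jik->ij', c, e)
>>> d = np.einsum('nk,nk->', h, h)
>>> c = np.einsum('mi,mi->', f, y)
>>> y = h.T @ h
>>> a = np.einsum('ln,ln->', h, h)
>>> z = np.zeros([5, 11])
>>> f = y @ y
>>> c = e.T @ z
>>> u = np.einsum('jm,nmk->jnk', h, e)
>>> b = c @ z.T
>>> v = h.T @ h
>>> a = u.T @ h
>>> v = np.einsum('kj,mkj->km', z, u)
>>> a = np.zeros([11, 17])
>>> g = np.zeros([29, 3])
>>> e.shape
(5, 29, 11)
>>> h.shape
(17, 29)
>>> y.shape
(29, 29)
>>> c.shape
(11, 29, 11)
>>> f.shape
(29, 29)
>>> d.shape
()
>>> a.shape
(11, 17)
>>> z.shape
(5, 11)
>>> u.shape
(17, 5, 11)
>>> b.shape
(11, 29, 5)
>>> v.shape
(5, 17)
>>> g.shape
(29, 3)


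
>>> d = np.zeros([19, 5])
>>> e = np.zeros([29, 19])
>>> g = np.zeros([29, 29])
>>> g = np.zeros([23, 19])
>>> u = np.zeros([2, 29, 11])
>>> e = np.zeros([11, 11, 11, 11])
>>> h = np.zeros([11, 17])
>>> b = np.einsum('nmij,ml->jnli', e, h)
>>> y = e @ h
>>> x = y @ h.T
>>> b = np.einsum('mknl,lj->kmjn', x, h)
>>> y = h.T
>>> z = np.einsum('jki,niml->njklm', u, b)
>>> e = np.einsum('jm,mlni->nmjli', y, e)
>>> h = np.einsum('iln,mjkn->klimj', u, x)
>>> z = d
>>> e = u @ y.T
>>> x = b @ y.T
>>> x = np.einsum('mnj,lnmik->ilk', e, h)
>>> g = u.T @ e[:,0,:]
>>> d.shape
(19, 5)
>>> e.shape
(2, 29, 17)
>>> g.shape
(11, 29, 17)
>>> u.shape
(2, 29, 11)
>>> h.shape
(11, 29, 2, 11, 11)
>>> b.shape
(11, 11, 17, 11)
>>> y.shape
(17, 11)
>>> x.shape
(11, 11, 11)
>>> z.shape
(19, 5)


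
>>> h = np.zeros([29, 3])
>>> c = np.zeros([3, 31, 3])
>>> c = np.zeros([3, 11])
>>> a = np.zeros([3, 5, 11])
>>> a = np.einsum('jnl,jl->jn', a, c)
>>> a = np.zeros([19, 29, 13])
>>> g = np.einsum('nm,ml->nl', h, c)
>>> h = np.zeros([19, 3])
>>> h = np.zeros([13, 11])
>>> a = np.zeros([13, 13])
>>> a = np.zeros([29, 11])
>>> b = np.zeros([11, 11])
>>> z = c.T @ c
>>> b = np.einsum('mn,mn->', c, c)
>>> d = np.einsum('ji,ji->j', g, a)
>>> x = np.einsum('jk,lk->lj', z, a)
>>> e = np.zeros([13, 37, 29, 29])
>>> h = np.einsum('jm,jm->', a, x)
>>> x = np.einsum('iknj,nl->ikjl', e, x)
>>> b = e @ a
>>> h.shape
()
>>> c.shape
(3, 11)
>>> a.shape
(29, 11)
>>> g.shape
(29, 11)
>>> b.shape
(13, 37, 29, 11)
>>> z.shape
(11, 11)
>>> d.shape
(29,)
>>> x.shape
(13, 37, 29, 11)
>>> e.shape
(13, 37, 29, 29)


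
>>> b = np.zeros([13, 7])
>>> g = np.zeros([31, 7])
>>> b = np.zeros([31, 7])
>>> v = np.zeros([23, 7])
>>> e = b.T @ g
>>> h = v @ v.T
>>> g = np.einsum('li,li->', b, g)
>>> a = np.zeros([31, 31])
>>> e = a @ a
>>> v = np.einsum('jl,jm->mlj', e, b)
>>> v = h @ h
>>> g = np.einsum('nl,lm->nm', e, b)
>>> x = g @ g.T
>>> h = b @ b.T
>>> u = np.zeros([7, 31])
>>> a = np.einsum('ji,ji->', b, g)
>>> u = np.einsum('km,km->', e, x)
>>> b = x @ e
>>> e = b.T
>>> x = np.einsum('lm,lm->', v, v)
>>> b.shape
(31, 31)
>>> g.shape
(31, 7)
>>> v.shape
(23, 23)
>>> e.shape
(31, 31)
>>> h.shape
(31, 31)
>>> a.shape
()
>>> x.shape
()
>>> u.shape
()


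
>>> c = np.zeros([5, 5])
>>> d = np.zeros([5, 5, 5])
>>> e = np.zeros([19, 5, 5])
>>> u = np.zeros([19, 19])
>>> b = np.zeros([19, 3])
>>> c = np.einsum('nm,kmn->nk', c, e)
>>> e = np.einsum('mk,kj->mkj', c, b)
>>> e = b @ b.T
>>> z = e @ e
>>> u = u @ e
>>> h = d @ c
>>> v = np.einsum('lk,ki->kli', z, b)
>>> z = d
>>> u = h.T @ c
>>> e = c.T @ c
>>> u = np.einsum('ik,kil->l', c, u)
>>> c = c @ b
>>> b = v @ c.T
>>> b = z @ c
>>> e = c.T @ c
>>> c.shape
(5, 3)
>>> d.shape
(5, 5, 5)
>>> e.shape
(3, 3)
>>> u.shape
(19,)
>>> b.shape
(5, 5, 3)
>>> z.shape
(5, 5, 5)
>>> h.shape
(5, 5, 19)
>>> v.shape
(19, 19, 3)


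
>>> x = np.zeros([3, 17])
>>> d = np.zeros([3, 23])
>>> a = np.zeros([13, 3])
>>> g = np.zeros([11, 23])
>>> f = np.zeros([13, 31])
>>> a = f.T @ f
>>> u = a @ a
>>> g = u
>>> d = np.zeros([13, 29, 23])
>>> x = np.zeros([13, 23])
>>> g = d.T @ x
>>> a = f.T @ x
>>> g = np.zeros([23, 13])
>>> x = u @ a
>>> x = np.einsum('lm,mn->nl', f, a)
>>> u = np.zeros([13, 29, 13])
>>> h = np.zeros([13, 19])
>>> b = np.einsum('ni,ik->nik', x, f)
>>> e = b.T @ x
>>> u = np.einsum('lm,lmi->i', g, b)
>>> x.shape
(23, 13)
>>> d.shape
(13, 29, 23)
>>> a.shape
(31, 23)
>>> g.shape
(23, 13)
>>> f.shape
(13, 31)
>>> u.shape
(31,)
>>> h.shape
(13, 19)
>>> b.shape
(23, 13, 31)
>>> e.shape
(31, 13, 13)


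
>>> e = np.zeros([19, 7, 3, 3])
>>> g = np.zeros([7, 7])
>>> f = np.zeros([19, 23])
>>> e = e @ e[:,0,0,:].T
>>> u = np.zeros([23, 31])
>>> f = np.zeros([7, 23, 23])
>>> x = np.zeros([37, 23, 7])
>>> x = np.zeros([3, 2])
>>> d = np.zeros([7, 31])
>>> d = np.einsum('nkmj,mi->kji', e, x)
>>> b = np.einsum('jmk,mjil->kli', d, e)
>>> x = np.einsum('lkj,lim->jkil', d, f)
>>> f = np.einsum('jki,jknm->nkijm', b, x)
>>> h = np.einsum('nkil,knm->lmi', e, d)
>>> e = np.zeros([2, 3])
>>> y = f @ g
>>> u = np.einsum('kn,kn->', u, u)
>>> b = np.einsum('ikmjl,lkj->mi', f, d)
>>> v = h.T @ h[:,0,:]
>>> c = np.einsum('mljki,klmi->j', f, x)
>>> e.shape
(2, 3)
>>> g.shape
(7, 7)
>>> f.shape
(23, 19, 3, 2, 7)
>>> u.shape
()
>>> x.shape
(2, 19, 23, 7)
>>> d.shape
(7, 19, 2)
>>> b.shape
(3, 23)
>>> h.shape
(19, 2, 3)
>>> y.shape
(23, 19, 3, 2, 7)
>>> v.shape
(3, 2, 3)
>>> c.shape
(3,)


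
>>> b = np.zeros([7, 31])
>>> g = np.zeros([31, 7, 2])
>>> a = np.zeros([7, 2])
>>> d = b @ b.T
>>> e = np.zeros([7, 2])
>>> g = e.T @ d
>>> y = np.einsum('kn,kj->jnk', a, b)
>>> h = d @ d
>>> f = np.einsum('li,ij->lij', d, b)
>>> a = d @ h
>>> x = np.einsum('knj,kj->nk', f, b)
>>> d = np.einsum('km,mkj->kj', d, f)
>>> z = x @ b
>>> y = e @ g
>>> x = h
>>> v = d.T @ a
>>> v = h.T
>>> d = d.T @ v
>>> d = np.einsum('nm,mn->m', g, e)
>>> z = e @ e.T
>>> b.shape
(7, 31)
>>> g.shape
(2, 7)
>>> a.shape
(7, 7)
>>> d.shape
(7,)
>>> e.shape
(7, 2)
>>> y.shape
(7, 7)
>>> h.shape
(7, 7)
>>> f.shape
(7, 7, 31)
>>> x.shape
(7, 7)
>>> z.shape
(7, 7)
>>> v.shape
(7, 7)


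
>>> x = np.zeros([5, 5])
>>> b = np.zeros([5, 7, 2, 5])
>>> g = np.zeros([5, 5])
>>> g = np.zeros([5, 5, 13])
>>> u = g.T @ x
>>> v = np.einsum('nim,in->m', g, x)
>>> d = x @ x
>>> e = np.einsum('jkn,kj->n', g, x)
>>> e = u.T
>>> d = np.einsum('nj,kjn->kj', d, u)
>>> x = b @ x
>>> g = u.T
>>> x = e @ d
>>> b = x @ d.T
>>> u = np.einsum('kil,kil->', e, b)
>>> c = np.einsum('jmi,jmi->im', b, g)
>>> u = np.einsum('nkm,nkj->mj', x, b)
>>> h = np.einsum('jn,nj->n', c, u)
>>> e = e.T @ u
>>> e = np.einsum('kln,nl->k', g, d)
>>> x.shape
(5, 5, 5)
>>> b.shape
(5, 5, 13)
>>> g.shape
(5, 5, 13)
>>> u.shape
(5, 13)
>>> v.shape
(13,)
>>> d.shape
(13, 5)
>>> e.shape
(5,)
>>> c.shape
(13, 5)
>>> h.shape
(5,)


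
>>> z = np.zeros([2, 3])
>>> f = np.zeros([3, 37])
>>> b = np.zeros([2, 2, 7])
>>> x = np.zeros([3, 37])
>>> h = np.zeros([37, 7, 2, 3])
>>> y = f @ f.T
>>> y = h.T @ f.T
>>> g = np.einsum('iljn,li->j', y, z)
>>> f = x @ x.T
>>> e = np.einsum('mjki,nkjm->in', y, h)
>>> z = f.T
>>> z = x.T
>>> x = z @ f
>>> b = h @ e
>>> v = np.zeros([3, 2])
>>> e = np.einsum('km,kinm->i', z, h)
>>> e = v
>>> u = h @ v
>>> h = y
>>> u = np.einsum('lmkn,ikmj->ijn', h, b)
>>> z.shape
(37, 3)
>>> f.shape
(3, 3)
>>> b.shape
(37, 7, 2, 37)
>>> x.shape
(37, 3)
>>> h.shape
(3, 2, 7, 3)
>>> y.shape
(3, 2, 7, 3)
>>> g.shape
(7,)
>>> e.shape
(3, 2)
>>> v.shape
(3, 2)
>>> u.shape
(37, 37, 3)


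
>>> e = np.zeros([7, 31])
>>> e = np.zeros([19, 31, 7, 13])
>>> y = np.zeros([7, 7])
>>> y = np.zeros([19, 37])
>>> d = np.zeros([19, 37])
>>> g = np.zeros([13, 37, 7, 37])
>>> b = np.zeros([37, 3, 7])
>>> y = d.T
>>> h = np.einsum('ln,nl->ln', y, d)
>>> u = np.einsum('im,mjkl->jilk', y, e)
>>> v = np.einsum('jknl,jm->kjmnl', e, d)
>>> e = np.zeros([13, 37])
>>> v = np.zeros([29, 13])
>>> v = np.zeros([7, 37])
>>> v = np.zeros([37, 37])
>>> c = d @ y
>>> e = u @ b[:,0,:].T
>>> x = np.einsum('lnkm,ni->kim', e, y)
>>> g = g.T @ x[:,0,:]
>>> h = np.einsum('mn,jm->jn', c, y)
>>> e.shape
(31, 37, 13, 37)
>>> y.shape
(37, 19)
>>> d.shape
(19, 37)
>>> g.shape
(37, 7, 37, 37)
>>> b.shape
(37, 3, 7)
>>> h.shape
(37, 19)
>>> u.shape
(31, 37, 13, 7)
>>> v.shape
(37, 37)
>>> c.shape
(19, 19)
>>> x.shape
(13, 19, 37)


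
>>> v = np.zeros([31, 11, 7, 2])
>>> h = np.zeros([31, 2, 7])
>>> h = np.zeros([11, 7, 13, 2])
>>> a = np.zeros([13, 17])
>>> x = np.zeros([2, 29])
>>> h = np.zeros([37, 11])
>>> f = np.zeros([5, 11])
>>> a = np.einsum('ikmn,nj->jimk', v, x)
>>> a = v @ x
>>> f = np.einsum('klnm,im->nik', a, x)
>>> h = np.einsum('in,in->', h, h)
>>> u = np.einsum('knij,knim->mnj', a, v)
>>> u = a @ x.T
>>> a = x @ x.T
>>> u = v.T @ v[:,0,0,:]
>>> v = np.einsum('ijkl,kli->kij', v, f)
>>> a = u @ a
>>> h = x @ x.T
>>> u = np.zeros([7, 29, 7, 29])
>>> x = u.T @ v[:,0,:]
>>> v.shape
(7, 31, 11)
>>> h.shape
(2, 2)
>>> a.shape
(2, 7, 11, 2)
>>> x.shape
(29, 7, 29, 11)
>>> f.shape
(7, 2, 31)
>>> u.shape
(7, 29, 7, 29)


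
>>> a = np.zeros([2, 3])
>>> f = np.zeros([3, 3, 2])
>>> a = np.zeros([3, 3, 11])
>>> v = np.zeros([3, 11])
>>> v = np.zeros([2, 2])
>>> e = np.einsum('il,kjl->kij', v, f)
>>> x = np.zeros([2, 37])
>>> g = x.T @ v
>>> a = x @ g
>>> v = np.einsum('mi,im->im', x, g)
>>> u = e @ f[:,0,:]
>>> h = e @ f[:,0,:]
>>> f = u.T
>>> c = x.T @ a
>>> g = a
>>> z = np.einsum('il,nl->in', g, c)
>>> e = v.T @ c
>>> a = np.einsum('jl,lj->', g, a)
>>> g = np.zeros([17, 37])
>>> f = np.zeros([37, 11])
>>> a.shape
()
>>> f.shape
(37, 11)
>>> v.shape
(37, 2)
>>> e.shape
(2, 2)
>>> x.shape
(2, 37)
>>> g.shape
(17, 37)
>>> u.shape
(3, 2, 2)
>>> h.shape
(3, 2, 2)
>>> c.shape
(37, 2)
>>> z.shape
(2, 37)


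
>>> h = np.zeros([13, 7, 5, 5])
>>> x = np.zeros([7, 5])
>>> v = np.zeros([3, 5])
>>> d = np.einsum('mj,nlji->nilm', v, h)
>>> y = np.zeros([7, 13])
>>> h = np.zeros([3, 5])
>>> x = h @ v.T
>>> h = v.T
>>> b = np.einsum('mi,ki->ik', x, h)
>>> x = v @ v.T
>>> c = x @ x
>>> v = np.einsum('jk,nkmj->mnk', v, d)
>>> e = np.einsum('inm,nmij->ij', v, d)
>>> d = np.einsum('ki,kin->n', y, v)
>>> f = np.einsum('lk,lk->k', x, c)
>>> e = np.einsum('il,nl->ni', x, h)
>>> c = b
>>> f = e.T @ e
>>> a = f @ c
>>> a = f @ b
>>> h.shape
(5, 3)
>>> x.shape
(3, 3)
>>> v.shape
(7, 13, 5)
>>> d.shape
(5,)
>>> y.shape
(7, 13)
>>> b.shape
(3, 5)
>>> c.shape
(3, 5)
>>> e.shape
(5, 3)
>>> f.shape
(3, 3)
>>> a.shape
(3, 5)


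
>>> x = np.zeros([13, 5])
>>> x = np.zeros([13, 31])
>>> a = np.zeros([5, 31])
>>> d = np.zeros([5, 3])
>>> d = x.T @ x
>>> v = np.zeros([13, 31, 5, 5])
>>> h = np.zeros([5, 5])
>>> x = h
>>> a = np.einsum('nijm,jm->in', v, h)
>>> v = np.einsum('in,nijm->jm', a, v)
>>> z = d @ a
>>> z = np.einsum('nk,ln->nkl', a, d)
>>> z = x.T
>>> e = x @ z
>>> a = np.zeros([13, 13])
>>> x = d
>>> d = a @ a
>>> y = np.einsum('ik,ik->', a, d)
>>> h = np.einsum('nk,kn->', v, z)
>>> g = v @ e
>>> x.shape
(31, 31)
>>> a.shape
(13, 13)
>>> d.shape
(13, 13)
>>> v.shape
(5, 5)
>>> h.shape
()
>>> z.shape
(5, 5)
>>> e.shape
(5, 5)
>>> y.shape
()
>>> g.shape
(5, 5)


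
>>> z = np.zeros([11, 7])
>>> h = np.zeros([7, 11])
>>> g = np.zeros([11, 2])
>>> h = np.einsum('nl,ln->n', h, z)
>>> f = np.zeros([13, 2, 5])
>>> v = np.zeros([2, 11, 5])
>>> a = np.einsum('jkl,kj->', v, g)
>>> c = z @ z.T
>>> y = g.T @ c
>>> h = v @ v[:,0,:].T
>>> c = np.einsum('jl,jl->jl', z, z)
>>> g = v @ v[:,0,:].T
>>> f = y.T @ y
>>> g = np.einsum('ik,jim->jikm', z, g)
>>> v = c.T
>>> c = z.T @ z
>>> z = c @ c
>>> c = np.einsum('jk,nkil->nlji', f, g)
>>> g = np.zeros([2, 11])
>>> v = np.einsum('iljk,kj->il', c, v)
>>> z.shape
(7, 7)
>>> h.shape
(2, 11, 2)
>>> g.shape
(2, 11)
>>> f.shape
(11, 11)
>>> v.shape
(2, 2)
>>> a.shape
()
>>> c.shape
(2, 2, 11, 7)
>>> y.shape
(2, 11)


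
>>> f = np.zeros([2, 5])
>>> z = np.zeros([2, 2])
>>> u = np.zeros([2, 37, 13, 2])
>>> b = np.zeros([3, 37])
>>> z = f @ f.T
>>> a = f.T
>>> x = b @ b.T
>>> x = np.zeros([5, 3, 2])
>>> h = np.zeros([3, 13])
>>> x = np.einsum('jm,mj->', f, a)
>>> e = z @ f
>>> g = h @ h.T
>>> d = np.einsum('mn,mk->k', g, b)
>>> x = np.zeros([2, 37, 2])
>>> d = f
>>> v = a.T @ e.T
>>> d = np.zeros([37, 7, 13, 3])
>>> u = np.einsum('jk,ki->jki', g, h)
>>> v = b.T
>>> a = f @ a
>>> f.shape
(2, 5)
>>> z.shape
(2, 2)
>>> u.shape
(3, 3, 13)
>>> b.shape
(3, 37)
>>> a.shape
(2, 2)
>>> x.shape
(2, 37, 2)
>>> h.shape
(3, 13)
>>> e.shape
(2, 5)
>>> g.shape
(3, 3)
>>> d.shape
(37, 7, 13, 3)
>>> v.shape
(37, 3)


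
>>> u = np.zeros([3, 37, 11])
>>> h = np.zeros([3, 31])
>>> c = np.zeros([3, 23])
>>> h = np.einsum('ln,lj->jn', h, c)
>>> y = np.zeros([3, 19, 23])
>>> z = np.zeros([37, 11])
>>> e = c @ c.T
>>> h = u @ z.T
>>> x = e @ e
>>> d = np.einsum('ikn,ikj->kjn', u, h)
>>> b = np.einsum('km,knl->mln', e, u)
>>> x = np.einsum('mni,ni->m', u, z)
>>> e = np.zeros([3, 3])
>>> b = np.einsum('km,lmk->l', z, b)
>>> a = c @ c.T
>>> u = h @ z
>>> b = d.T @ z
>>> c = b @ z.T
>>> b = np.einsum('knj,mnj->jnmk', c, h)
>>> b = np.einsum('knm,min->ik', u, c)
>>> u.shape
(3, 37, 11)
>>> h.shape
(3, 37, 37)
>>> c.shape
(11, 37, 37)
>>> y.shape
(3, 19, 23)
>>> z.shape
(37, 11)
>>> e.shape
(3, 3)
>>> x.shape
(3,)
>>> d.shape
(37, 37, 11)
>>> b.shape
(37, 3)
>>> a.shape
(3, 3)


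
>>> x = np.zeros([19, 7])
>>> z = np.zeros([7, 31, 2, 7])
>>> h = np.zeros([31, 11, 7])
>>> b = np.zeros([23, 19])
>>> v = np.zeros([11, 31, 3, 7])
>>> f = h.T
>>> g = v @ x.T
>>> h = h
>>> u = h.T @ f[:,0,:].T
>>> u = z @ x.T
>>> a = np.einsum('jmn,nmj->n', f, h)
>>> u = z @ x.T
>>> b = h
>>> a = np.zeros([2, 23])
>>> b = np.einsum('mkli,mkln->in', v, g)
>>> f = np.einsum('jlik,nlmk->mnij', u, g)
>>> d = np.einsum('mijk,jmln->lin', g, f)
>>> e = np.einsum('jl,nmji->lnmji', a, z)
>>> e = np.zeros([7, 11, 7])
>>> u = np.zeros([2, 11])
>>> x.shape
(19, 7)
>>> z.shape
(7, 31, 2, 7)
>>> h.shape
(31, 11, 7)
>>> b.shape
(7, 19)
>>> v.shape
(11, 31, 3, 7)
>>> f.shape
(3, 11, 2, 7)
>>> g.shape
(11, 31, 3, 19)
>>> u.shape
(2, 11)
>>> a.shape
(2, 23)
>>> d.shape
(2, 31, 7)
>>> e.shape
(7, 11, 7)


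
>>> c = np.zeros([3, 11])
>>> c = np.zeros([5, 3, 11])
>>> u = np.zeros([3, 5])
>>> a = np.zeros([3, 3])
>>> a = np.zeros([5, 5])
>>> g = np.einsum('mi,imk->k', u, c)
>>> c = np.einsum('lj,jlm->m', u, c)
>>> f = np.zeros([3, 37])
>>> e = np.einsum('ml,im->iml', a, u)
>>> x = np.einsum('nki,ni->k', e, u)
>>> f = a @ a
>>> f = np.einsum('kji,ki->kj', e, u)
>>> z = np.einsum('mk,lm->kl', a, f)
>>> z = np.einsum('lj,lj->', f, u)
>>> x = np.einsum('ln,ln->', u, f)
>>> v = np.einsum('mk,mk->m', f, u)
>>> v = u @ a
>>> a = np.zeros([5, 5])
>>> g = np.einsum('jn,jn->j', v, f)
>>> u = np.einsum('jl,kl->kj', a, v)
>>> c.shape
(11,)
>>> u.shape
(3, 5)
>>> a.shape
(5, 5)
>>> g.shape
(3,)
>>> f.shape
(3, 5)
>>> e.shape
(3, 5, 5)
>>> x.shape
()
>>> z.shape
()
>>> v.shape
(3, 5)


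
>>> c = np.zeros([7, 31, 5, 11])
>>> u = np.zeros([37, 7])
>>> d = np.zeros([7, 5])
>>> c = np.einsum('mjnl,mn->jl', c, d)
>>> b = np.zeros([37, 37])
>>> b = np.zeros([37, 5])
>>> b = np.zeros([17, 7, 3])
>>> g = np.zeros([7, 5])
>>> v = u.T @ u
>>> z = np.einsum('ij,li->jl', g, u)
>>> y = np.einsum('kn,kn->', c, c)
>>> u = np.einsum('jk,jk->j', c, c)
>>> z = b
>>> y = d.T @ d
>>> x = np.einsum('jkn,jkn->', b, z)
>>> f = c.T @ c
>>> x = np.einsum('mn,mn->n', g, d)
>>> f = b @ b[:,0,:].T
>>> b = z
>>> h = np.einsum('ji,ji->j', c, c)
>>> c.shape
(31, 11)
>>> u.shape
(31,)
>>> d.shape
(7, 5)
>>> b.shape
(17, 7, 3)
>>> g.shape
(7, 5)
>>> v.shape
(7, 7)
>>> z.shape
(17, 7, 3)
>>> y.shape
(5, 5)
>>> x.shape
(5,)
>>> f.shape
(17, 7, 17)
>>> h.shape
(31,)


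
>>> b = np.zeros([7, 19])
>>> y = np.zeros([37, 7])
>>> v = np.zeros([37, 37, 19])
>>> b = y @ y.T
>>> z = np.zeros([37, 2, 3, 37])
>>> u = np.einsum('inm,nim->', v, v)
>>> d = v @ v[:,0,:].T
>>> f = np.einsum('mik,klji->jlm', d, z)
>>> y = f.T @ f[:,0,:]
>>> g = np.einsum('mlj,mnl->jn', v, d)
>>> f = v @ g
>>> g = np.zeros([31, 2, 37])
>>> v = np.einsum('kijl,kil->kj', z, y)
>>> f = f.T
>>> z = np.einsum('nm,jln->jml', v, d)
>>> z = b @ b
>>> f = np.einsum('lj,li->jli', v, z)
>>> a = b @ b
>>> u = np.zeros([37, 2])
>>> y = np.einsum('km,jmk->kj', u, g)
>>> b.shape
(37, 37)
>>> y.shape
(37, 31)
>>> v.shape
(37, 3)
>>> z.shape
(37, 37)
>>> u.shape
(37, 2)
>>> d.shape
(37, 37, 37)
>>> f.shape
(3, 37, 37)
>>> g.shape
(31, 2, 37)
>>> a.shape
(37, 37)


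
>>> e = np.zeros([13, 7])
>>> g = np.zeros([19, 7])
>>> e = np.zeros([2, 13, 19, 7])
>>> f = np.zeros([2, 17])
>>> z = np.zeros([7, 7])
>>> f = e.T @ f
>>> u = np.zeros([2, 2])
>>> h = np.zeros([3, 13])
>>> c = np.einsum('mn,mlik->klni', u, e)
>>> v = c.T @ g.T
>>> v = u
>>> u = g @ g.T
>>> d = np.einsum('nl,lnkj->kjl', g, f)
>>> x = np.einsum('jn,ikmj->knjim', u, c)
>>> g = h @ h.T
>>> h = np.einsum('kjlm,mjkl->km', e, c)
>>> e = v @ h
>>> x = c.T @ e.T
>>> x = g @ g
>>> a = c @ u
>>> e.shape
(2, 7)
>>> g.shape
(3, 3)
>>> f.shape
(7, 19, 13, 17)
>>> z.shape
(7, 7)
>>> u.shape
(19, 19)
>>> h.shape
(2, 7)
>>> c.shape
(7, 13, 2, 19)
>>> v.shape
(2, 2)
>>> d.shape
(13, 17, 7)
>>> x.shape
(3, 3)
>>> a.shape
(7, 13, 2, 19)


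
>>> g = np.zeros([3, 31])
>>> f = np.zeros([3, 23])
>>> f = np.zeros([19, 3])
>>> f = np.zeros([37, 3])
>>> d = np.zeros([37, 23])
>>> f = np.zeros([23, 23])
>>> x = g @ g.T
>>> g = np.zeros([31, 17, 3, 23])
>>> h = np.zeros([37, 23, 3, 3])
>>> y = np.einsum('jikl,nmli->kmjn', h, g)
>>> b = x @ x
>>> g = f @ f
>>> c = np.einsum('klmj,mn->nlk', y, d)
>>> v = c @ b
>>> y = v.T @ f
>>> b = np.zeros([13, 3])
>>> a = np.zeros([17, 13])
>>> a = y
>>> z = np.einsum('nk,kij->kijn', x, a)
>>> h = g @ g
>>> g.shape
(23, 23)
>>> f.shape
(23, 23)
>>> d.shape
(37, 23)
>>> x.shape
(3, 3)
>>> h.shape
(23, 23)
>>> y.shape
(3, 17, 23)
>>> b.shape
(13, 3)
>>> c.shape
(23, 17, 3)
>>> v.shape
(23, 17, 3)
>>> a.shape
(3, 17, 23)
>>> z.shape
(3, 17, 23, 3)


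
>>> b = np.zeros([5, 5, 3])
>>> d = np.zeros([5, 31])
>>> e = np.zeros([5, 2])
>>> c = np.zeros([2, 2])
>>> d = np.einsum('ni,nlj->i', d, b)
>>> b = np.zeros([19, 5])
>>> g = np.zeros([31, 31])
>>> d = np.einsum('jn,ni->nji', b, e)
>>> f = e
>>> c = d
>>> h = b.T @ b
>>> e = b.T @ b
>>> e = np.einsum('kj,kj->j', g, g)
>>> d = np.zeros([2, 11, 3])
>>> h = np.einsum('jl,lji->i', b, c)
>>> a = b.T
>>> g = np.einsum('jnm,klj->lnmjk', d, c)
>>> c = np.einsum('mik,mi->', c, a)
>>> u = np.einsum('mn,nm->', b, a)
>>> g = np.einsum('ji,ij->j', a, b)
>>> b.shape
(19, 5)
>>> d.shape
(2, 11, 3)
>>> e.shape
(31,)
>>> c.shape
()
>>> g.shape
(5,)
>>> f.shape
(5, 2)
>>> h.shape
(2,)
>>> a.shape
(5, 19)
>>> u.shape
()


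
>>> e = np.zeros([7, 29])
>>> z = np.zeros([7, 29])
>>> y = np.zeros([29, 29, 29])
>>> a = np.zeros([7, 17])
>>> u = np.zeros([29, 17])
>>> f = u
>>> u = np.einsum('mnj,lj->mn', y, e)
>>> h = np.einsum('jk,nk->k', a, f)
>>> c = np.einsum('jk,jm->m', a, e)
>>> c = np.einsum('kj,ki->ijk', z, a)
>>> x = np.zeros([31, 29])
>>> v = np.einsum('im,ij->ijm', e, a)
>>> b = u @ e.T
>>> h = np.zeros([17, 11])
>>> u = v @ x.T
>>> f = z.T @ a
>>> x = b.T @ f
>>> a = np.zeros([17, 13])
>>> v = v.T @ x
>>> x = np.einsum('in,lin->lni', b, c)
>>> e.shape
(7, 29)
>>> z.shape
(7, 29)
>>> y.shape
(29, 29, 29)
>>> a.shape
(17, 13)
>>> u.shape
(7, 17, 31)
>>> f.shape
(29, 17)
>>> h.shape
(17, 11)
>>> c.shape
(17, 29, 7)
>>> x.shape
(17, 7, 29)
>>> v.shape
(29, 17, 17)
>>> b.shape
(29, 7)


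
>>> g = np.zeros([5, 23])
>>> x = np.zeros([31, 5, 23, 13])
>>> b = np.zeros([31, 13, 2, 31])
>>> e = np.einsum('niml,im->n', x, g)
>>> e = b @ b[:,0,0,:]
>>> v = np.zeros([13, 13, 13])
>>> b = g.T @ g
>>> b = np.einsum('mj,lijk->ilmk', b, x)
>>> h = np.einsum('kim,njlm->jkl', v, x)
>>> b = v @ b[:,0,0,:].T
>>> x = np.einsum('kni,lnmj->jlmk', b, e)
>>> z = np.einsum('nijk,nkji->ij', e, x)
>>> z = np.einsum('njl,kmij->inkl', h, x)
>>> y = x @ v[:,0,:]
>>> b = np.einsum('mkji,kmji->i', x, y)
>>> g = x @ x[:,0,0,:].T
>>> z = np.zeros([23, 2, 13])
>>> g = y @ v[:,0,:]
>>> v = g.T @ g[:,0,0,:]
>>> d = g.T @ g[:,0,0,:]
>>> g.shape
(31, 31, 2, 13)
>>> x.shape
(31, 31, 2, 13)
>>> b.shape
(13,)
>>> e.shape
(31, 13, 2, 31)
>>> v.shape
(13, 2, 31, 13)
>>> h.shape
(5, 13, 23)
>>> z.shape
(23, 2, 13)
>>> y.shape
(31, 31, 2, 13)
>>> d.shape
(13, 2, 31, 13)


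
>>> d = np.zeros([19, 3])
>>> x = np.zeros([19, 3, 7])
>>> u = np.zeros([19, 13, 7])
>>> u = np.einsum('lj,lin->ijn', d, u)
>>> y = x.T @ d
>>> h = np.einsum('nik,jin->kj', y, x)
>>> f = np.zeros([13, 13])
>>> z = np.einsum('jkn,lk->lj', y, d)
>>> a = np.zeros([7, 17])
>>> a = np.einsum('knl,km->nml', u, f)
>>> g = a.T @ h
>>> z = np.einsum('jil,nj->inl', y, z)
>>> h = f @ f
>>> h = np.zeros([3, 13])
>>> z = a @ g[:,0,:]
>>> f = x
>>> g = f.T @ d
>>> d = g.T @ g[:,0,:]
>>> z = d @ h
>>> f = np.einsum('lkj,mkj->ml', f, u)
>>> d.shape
(3, 3, 3)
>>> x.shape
(19, 3, 7)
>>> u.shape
(13, 3, 7)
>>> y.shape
(7, 3, 3)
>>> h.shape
(3, 13)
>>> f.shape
(13, 19)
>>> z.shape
(3, 3, 13)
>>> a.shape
(3, 13, 7)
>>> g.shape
(7, 3, 3)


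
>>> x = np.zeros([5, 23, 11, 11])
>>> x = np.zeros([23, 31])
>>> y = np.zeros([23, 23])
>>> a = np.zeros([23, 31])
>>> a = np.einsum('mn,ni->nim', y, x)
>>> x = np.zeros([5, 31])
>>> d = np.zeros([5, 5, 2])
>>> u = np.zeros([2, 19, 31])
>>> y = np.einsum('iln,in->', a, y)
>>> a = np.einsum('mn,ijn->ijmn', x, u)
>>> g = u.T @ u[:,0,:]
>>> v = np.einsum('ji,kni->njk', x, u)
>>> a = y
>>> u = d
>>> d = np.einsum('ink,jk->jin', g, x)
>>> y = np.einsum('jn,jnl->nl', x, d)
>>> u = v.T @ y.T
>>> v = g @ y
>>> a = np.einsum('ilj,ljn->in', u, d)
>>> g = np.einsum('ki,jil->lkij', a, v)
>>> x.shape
(5, 31)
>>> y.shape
(31, 19)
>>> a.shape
(2, 19)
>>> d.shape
(5, 31, 19)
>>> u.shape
(2, 5, 31)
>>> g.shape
(19, 2, 19, 31)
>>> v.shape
(31, 19, 19)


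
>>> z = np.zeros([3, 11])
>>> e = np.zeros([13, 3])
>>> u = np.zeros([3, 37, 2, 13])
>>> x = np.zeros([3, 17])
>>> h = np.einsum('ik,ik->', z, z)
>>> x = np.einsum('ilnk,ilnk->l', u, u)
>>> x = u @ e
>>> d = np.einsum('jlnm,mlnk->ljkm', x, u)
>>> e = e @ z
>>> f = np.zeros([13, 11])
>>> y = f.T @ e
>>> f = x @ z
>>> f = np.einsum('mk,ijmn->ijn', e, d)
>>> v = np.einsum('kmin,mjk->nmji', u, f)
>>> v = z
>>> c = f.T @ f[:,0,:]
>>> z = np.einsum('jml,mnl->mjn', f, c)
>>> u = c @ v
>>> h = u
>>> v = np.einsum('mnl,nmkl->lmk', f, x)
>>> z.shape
(3, 37, 3)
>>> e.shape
(13, 11)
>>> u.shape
(3, 3, 11)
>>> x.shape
(3, 37, 2, 3)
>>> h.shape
(3, 3, 11)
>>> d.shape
(37, 3, 13, 3)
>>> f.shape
(37, 3, 3)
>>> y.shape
(11, 11)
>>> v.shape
(3, 37, 2)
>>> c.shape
(3, 3, 3)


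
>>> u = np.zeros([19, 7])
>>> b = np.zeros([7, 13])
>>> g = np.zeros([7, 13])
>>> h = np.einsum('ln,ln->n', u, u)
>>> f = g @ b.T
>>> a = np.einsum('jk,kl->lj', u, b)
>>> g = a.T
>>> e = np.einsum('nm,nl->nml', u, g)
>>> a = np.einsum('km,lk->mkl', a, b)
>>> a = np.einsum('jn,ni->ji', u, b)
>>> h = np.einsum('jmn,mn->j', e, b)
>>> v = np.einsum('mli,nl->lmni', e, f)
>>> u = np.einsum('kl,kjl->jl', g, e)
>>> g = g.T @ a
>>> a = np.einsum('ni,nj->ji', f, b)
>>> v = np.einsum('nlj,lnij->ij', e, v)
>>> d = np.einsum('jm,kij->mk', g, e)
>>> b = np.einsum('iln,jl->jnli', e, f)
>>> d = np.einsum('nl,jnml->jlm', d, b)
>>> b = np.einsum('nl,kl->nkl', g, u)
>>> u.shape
(7, 13)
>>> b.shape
(13, 7, 13)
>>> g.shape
(13, 13)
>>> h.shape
(19,)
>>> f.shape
(7, 7)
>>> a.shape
(13, 7)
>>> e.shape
(19, 7, 13)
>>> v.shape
(7, 13)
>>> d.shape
(7, 19, 7)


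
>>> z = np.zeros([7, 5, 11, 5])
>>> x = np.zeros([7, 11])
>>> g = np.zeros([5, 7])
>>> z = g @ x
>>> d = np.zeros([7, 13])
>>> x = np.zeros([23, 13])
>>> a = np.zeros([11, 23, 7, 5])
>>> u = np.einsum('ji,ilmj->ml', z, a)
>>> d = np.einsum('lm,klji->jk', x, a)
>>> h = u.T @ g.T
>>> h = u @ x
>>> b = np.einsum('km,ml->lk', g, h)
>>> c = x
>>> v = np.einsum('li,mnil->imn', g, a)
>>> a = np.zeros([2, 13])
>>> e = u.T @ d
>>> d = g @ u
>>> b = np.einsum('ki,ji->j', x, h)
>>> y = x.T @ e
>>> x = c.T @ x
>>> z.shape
(5, 11)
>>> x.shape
(13, 13)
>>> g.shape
(5, 7)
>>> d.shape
(5, 23)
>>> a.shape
(2, 13)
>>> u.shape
(7, 23)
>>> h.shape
(7, 13)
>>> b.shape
(7,)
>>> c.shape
(23, 13)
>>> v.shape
(7, 11, 23)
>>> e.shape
(23, 11)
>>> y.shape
(13, 11)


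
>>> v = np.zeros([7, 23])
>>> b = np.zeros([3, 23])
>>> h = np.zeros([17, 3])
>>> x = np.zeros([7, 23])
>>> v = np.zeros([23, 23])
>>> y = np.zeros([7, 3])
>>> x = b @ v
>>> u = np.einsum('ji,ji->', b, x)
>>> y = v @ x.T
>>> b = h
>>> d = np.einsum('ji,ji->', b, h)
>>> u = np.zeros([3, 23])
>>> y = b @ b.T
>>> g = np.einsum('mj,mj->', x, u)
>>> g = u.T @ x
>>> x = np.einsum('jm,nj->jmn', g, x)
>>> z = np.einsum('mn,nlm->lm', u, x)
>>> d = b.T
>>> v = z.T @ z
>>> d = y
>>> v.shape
(3, 3)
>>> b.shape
(17, 3)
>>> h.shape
(17, 3)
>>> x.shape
(23, 23, 3)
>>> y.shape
(17, 17)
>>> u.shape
(3, 23)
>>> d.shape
(17, 17)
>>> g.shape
(23, 23)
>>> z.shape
(23, 3)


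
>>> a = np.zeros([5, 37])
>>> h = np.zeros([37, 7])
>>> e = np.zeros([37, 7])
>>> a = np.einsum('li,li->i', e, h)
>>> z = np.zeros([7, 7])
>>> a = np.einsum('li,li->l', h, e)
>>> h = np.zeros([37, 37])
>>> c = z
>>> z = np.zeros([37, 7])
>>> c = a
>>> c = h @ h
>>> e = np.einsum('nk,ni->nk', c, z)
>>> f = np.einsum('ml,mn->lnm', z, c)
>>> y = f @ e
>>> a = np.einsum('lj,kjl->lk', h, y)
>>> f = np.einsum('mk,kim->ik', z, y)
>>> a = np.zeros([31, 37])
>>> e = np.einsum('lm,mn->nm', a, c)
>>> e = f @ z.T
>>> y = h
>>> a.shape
(31, 37)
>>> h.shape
(37, 37)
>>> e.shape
(37, 37)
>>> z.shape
(37, 7)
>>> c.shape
(37, 37)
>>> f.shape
(37, 7)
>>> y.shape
(37, 37)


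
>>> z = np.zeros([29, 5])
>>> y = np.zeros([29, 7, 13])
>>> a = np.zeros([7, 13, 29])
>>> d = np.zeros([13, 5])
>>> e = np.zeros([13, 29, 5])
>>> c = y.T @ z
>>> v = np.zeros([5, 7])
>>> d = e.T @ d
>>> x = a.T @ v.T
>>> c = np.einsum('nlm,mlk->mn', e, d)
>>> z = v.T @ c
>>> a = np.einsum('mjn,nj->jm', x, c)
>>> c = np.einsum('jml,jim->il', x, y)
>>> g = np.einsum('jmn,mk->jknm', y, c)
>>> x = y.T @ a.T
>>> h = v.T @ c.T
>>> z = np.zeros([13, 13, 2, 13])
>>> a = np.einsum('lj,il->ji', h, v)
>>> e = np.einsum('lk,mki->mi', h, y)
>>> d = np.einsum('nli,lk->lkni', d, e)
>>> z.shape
(13, 13, 2, 13)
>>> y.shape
(29, 7, 13)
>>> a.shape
(7, 5)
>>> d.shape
(29, 13, 5, 5)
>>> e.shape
(29, 13)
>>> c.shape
(7, 5)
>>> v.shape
(5, 7)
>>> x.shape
(13, 7, 13)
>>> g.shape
(29, 5, 13, 7)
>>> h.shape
(7, 7)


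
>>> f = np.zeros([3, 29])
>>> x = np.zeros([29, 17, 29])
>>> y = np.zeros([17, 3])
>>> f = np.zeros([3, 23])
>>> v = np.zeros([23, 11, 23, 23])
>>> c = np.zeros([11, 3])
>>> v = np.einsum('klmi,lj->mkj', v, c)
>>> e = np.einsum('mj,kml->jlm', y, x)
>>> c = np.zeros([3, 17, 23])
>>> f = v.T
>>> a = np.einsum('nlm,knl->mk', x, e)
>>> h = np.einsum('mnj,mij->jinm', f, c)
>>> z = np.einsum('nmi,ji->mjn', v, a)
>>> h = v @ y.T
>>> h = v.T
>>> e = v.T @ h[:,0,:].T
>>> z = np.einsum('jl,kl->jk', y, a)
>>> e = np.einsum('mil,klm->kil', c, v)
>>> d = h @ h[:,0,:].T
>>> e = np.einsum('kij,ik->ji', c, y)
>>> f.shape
(3, 23, 23)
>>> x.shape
(29, 17, 29)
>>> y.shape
(17, 3)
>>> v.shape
(23, 23, 3)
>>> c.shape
(3, 17, 23)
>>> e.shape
(23, 17)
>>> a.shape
(29, 3)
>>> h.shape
(3, 23, 23)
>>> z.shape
(17, 29)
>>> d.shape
(3, 23, 3)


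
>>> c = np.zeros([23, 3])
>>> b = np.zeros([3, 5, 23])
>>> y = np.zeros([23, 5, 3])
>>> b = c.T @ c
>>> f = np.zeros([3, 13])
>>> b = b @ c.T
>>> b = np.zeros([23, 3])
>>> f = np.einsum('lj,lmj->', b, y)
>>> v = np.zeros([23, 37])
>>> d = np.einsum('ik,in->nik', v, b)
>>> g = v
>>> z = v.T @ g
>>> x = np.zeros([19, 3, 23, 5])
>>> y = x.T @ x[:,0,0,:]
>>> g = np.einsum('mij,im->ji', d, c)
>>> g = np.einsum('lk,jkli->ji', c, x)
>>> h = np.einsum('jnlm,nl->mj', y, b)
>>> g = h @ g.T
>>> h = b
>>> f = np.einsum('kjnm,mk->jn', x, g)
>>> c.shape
(23, 3)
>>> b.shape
(23, 3)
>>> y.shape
(5, 23, 3, 5)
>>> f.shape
(3, 23)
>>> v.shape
(23, 37)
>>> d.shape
(3, 23, 37)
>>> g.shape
(5, 19)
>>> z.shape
(37, 37)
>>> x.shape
(19, 3, 23, 5)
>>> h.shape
(23, 3)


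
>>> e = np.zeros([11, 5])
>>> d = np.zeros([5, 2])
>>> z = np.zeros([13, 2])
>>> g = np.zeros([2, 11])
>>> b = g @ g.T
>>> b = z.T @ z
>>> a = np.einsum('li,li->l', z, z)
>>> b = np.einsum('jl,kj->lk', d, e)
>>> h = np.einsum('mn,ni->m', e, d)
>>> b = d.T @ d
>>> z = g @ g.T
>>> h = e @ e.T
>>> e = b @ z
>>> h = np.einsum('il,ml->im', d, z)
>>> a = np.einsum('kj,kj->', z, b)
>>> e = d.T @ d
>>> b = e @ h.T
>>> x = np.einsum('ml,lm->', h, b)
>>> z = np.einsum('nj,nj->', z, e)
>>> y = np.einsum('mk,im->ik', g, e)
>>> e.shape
(2, 2)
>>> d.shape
(5, 2)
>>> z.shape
()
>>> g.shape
(2, 11)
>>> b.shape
(2, 5)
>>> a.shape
()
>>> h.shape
(5, 2)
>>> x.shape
()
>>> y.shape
(2, 11)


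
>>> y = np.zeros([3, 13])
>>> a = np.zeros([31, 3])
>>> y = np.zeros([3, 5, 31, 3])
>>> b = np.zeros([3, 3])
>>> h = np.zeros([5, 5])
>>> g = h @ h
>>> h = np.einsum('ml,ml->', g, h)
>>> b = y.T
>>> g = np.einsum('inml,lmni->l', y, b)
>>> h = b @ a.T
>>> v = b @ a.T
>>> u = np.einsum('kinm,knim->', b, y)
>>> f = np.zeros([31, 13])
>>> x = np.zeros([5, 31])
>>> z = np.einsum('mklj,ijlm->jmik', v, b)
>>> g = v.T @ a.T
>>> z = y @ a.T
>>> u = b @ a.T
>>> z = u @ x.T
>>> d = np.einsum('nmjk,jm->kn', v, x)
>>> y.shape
(3, 5, 31, 3)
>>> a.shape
(31, 3)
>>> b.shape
(3, 31, 5, 3)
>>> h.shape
(3, 31, 5, 31)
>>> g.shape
(31, 5, 31, 31)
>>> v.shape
(3, 31, 5, 31)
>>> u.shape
(3, 31, 5, 31)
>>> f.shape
(31, 13)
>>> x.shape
(5, 31)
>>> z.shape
(3, 31, 5, 5)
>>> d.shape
(31, 3)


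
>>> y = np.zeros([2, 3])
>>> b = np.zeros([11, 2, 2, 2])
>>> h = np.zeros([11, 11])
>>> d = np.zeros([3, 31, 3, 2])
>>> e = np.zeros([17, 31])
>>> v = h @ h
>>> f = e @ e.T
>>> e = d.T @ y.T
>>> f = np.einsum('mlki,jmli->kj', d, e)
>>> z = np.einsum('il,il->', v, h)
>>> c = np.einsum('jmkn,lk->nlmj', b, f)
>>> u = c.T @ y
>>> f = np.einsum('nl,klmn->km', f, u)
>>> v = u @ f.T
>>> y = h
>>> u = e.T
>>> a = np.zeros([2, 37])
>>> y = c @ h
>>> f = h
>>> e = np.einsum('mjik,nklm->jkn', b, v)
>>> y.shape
(2, 3, 2, 11)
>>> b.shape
(11, 2, 2, 2)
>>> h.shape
(11, 11)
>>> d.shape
(3, 31, 3, 2)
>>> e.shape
(2, 2, 11)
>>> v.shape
(11, 2, 3, 11)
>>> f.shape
(11, 11)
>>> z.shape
()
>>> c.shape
(2, 3, 2, 11)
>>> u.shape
(2, 31, 3, 2)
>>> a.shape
(2, 37)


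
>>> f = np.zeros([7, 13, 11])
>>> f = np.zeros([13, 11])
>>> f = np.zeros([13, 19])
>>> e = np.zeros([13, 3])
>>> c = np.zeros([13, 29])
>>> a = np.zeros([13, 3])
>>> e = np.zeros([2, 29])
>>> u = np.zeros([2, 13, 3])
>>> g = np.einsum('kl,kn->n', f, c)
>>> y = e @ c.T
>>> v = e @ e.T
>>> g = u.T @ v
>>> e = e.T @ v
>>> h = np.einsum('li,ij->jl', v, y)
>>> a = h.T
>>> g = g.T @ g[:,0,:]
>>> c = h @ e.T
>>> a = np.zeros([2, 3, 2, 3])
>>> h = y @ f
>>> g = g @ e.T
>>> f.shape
(13, 19)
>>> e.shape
(29, 2)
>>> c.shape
(13, 29)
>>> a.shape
(2, 3, 2, 3)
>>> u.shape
(2, 13, 3)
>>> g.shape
(2, 13, 29)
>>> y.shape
(2, 13)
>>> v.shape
(2, 2)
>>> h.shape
(2, 19)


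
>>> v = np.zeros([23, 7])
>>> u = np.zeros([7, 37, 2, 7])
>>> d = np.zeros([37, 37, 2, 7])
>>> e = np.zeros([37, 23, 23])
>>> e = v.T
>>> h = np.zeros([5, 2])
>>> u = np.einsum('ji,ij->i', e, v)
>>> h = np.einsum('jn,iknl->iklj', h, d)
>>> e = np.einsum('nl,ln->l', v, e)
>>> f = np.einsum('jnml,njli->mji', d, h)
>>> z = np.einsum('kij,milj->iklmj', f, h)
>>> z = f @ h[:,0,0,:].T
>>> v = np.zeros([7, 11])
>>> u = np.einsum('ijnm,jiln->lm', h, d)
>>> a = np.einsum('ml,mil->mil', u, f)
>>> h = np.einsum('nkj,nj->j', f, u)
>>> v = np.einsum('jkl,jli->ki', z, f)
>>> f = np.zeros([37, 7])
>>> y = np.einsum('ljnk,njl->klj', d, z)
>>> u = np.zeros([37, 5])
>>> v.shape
(37, 5)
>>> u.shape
(37, 5)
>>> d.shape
(37, 37, 2, 7)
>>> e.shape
(7,)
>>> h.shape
(5,)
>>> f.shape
(37, 7)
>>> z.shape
(2, 37, 37)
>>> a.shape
(2, 37, 5)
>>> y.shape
(7, 37, 37)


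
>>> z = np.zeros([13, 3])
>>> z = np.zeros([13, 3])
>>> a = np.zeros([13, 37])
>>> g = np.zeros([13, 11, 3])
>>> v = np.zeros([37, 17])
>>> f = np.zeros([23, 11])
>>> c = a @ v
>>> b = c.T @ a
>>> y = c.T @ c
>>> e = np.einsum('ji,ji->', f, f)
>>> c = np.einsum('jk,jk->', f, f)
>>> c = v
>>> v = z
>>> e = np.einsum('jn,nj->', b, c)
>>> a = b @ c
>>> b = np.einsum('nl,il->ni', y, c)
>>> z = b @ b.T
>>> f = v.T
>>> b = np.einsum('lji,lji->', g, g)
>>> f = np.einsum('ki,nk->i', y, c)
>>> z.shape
(17, 17)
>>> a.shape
(17, 17)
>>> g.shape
(13, 11, 3)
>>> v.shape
(13, 3)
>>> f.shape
(17,)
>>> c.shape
(37, 17)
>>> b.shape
()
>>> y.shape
(17, 17)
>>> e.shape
()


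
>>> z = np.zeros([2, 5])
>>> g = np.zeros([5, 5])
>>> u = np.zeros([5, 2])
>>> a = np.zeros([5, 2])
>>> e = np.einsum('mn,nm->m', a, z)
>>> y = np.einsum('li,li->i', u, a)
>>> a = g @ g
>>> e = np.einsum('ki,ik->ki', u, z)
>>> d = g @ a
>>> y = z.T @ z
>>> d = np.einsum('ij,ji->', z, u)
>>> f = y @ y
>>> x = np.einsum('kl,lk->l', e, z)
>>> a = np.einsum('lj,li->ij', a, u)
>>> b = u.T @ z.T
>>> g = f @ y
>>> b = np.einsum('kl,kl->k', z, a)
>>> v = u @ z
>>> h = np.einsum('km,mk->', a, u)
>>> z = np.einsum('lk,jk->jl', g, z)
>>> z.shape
(2, 5)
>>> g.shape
(5, 5)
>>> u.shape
(5, 2)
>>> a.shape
(2, 5)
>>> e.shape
(5, 2)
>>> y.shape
(5, 5)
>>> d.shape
()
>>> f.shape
(5, 5)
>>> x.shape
(2,)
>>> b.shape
(2,)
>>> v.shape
(5, 5)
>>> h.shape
()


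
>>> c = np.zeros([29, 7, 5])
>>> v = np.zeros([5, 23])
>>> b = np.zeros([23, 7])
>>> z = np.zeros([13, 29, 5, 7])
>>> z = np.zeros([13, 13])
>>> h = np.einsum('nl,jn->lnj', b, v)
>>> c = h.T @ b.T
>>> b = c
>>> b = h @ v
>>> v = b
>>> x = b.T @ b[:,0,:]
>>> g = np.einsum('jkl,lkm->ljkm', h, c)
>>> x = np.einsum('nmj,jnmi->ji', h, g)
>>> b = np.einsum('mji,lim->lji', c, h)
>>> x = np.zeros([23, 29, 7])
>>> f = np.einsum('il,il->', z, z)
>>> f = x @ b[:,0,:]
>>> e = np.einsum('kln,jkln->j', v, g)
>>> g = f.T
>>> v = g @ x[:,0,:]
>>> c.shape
(5, 23, 23)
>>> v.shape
(23, 29, 7)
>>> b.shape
(7, 23, 23)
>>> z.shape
(13, 13)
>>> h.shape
(7, 23, 5)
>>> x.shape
(23, 29, 7)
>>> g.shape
(23, 29, 23)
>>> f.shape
(23, 29, 23)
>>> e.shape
(5,)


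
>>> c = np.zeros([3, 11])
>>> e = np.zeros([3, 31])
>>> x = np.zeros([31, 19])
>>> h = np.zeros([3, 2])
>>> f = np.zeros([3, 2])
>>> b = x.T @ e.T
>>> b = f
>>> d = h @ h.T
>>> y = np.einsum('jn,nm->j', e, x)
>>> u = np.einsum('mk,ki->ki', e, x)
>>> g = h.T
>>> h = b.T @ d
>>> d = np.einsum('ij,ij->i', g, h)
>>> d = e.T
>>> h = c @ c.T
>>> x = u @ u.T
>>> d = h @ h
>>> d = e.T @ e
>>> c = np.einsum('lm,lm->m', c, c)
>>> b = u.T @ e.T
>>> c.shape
(11,)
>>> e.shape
(3, 31)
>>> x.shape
(31, 31)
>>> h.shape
(3, 3)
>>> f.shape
(3, 2)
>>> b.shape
(19, 3)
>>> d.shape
(31, 31)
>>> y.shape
(3,)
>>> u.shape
(31, 19)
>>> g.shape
(2, 3)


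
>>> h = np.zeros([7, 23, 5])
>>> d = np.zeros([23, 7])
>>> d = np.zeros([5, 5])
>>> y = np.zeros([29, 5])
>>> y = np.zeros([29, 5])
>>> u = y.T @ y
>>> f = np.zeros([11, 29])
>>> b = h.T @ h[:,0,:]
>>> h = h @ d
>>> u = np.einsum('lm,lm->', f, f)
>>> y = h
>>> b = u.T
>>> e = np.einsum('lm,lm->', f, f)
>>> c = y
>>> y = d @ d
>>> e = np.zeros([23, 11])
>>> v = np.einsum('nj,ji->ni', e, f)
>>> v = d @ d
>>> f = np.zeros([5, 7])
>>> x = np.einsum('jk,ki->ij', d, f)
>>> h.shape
(7, 23, 5)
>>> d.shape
(5, 5)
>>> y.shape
(5, 5)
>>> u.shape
()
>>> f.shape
(5, 7)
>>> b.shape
()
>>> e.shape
(23, 11)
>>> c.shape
(7, 23, 5)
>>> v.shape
(5, 5)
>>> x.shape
(7, 5)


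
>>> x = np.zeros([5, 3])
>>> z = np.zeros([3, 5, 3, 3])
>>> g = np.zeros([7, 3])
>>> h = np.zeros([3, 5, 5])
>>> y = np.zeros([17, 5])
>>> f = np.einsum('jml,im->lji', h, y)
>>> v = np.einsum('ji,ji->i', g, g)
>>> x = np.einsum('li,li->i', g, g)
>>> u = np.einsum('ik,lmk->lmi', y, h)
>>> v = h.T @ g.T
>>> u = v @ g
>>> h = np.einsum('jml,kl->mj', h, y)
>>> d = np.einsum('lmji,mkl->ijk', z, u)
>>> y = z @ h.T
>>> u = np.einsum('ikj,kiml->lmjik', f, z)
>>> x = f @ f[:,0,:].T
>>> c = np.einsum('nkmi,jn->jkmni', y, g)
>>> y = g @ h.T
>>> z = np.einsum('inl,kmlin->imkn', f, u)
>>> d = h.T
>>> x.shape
(5, 3, 5)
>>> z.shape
(5, 3, 3, 3)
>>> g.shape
(7, 3)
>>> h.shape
(5, 3)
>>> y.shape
(7, 5)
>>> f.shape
(5, 3, 17)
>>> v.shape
(5, 5, 7)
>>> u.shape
(3, 3, 17, 5, 3)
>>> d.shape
(3, 5)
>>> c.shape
(7, 5, 3, 3, 5)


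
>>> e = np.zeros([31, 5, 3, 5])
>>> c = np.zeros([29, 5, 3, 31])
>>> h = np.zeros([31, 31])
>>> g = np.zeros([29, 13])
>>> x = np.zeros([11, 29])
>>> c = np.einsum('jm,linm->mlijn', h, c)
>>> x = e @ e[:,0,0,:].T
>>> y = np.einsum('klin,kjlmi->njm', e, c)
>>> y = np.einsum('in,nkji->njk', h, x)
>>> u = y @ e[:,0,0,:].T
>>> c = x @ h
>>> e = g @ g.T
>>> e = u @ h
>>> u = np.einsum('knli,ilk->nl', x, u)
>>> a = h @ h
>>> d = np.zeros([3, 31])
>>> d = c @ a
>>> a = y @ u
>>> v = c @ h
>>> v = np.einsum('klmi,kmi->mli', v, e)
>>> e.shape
(31, 3, 31)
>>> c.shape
(31, 5, 3, 31)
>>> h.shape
(31, 31)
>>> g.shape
(29, 13)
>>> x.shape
(31, 5, 3, 31)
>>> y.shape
(31, 3, 5)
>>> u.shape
(5, 3)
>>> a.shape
(31, 3, 3)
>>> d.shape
(31, 5, 3, 31)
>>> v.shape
(3, 5, 31)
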